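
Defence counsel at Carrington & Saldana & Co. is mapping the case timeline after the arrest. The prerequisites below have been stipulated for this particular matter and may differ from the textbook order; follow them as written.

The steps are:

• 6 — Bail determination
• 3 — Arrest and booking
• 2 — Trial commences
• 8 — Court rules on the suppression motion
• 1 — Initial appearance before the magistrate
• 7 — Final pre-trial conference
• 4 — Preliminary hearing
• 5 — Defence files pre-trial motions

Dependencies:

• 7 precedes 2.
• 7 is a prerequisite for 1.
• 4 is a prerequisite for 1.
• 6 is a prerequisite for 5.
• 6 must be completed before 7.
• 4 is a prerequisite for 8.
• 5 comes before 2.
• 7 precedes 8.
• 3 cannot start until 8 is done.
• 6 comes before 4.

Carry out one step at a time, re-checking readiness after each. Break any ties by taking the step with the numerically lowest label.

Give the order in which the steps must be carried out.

6 has no prerequisites → 6 first.
Ready: 4, 5 and 7. 4 has the earlier label → 4.
Now 5 and 7 have their prerequisites met. 5 has the earlier label, so 5 next.
That leaves 7 as the only ready step → 7.
1, 2 and 8 are all available; 1 has the earlier label → 1.
2 and 8 are both available; 2 has the earlier label → 2.
8 needed 4 and 7, now all done → 8.
3 needed 8, now all done → 3.

6 → 4 → 5 → 7 → 1 → 2 → 8 → 3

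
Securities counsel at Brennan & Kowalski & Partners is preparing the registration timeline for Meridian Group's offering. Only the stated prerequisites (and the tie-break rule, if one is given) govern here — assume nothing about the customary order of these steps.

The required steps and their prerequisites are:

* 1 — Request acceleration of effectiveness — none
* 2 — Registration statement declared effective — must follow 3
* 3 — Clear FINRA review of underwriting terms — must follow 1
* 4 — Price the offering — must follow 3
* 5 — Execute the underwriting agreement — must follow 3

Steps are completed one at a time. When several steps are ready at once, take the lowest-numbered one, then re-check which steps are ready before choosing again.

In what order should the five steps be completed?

Only 1 has no prerequisites, so it is first.
3 is the only step now ready → 3.
2, 4 and 5 are all available; 2 has the earlier label → 2.
Ready: 4 and 5. 4 has the earlier label → 4.
Next only 5 has its prerequisites met → 5.

1, 3, 2, 4, 5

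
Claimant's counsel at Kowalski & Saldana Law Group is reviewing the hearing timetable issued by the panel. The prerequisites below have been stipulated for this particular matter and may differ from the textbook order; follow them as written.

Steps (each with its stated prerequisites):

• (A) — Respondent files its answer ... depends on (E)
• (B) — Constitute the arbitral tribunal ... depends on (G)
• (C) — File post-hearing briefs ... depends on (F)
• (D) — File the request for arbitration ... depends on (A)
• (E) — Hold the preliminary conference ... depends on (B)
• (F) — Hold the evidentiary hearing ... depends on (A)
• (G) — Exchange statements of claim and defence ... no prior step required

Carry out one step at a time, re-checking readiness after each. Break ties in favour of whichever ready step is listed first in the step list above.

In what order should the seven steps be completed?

(G) (B) (E) (A) (D) (F) (C)

(G) is the only step with nothing outstanding, so it goes first.
(B) is the only step now ready → (B).
(E) needed (B), now all done → (E).
(A) needed (E), now all done → (A).
Now (D) and (F) have their prerequisites met. (D) is listed earlier, so (D) next.
(F) is the only step now ready → (F).
Next only (C) has its prerequisites met → (C).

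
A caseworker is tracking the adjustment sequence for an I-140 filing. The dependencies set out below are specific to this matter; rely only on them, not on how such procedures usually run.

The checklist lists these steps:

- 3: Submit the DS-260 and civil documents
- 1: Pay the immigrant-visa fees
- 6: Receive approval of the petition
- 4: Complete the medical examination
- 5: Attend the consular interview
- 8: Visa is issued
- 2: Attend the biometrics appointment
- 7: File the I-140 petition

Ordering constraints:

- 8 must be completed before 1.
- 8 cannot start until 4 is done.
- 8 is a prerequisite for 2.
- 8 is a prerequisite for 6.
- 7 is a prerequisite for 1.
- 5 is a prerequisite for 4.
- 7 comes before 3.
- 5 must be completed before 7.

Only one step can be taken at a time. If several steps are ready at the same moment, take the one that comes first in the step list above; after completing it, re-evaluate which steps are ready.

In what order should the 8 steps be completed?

Only 5 has no prerequisites, so it is first.
Now 4 and 7 have their prerequisites met. 4 is listed earlier, so 4 next.
8 now also ready, so the ready set is {8, 7}; 8 is listed earlier → 8.
6 and 2 now also ready, so the ready set is {6, 2, 7}; 6 is listed earlier → 6.
Ready: 2 and 7. 2 is listed earlier → 2.
That leaves 7 as the only ready step → 7.
Ready: 3 and 1. 3 is listed earlier → 3.
Next only 1 has its prerequisites met → 1.

5, 4, 8, 6, 2, 7, 3, 1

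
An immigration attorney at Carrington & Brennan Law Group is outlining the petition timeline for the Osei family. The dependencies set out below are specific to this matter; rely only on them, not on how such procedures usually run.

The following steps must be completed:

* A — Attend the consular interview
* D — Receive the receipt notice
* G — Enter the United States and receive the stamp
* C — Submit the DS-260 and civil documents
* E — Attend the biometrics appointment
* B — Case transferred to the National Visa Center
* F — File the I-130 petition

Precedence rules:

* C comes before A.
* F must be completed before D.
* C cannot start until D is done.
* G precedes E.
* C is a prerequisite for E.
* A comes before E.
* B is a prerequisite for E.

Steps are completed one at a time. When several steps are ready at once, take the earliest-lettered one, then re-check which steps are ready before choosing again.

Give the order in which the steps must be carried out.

B F D C A G E

Nothing is required for B, F and G. B has the earlier label → B first.
Now F and G have their prerequisites met. F has the earlier label, so F next.
D now also ready, so the ready set is {D, G}; D has the earlier label → D.
C and G are both available; C has the earlier label → C.
A now also ready, so the ready set is {A, G}; A has the earlier label → A.
G is the only step now ready → G.
Next only E has its prerequisites met → E.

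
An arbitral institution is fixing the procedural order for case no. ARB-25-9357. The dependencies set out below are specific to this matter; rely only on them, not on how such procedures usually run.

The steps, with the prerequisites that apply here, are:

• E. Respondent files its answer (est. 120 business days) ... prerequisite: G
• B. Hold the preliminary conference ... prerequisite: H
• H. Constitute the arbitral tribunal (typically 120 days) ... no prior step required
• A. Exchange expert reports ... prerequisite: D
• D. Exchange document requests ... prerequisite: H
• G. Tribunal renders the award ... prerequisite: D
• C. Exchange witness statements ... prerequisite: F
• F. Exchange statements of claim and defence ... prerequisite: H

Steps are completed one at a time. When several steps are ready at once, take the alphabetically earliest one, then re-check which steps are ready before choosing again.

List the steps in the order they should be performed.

H, B, D, A, F, C, G, E

H has no prerequisites → H first.
Now B, D and F have their prerequisites met. B has the earlier label, so B next.
Now D and F have their prerequisites met. D has the earlier label, so D next.
A and G now also ready, so the ready set is {A, F, G}; A has the earlier label → A.
Ready: F and G. F has the earlier label → F.
C and G are both available; C has the earlier label → C.
Next only G has its prerequisites met → G.
E is the only step now ready → E.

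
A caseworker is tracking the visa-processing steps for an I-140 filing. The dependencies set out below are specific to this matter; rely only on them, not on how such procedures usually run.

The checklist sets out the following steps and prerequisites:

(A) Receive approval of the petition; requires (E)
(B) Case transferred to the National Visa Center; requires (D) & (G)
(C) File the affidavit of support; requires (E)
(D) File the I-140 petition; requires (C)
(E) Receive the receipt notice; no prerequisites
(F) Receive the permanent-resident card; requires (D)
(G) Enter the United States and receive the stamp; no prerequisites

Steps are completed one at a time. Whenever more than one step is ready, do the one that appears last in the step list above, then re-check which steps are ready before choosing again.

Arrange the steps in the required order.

(G) and (E) have no prerequisites; (G) is listed later, so (G) is first.
(E) is the only step now ready → (E).
(C) and (A) are both available; (C) is listed later → (C).
Now (D) and (A) have their prerequisites met. (D) is listed later, so (D) next.
(F), (B) and (A) are all available; (F) is listed later → (F).
Now (B) and (A) have their prerequisites met. (B) is listed later, so (B) next.
Next only (A) has its prerequisites met → (A).

(G) (E) (C) (D) (F) (B) (A)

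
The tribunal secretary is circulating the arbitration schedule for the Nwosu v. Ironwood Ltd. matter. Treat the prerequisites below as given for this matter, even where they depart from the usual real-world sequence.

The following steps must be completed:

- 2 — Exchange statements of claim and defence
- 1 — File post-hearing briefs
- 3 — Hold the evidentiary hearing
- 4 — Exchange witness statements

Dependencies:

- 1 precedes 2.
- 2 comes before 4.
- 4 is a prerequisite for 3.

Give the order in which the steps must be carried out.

1 has no prerequisites → 1 first.
2 is the only step now ready → 2.
That leaves 4 as the only ready step → 4.
Next only 3 has its prerequisites met → 3.

1 → 2 → 4 → 3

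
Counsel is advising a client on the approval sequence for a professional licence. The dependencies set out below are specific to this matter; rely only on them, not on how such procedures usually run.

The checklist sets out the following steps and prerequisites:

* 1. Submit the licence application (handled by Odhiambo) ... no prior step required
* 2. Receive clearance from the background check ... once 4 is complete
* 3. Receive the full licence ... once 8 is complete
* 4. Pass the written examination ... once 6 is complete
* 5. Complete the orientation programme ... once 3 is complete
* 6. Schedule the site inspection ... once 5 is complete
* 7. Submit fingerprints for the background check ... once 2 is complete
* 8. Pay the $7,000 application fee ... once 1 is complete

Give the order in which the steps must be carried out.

1 has no prerequisites → 1 first.
Next only 8 has its prerequisites met → 8.
3 needed 8, now all done → 3.
That leaves 5 as the only ready step → 5.
6 is the only step now ready → 6.
4 is the only step now ready → 4.
2 needed 4, now all done → 2.
7 needed 2, now all done → 7.

1 8 3 5 6 4 2 7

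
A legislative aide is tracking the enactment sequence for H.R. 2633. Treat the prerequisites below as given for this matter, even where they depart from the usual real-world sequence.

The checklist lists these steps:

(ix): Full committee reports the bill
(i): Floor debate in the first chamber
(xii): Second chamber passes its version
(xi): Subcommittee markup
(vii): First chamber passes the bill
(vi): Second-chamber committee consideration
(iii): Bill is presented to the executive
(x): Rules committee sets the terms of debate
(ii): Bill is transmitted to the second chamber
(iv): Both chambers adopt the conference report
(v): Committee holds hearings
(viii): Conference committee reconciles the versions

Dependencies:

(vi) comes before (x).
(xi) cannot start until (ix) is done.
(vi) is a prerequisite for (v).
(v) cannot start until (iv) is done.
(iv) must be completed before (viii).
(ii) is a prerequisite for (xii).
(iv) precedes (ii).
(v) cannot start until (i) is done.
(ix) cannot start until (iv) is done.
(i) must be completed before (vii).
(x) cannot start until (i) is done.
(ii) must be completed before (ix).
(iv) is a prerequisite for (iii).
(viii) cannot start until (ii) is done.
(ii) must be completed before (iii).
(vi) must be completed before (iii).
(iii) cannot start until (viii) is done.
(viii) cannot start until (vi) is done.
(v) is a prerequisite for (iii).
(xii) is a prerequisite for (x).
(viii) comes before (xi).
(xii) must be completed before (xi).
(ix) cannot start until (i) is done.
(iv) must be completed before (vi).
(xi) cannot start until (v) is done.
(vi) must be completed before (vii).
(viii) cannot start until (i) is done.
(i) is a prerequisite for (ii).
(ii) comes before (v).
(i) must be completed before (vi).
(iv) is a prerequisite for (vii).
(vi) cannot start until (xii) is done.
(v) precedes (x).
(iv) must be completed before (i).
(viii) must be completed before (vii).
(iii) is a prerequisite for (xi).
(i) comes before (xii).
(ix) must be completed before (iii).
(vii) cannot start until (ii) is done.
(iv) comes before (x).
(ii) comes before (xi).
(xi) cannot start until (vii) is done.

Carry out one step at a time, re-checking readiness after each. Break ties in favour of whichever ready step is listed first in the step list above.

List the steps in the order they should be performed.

(iv), (i), (ii), (ix), (xii), (vi), (v), (x), (viii), (vii), (iii), (xi)

Only (iv) has no prerequisites, so it is first.
(i) needed (iv), now all done → (i).
(ii) is the only step now ready → (ii).
(ix) and (xii) are both available; (ix) is listed earlier → (ix).
(xii) needed (i) and (ii), now all done → (xii).
Next only (vi) has its prerequisites met → (vi).
Ready: (v) and (viii). (v) is listed earlier → (v).
(x) and (viii) are both available; (x) is listed earlier → (x).
(viii) needed (i), (vi), (ii) and (iv), now all done → (viii).
(vii) and (iii) are both available; (vii) is listed earlier → (vii).
(iii) needed (ix), (vi), (ii), (iv), (v) and (viii), now all done → (iii).
(xi) needed (ix), (xii), (vii), (iii), (ii), (v) and (viii), now all done → (xi).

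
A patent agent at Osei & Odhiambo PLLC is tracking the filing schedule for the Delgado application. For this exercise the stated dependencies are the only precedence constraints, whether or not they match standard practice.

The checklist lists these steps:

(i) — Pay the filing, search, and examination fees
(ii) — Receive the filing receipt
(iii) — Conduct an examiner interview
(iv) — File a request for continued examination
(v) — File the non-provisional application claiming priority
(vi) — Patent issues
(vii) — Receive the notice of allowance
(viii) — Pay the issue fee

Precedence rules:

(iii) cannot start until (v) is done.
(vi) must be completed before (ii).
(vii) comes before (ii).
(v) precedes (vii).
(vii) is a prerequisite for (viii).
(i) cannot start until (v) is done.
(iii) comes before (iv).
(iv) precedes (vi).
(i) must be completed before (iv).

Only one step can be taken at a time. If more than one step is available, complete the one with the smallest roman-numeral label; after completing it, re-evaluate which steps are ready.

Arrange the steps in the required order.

Only (v) has no prerequisites, so it is first.
Now (i), (iii) and (vii) have their prerequisites met. (i) has the earlier label, so (i) next.
Now (iii) and (vii) have their prerequisites met. (iii) has the earlier label, so (iii) next.
(iv) and (vii) are both available; (iv) has the earlier label → (iv).
(vi) and (vii) are both available; (vi) has the earlier label → (vi).
(vii) needed (v), now all done → (vii).
Ready: (ii) and (viii). (ii) has the earlier label → (ii).
That leaves (viii) as the only ready step → (viii).

(v), (i), (iii), (iv), (vi), (vii), (ii), (viii)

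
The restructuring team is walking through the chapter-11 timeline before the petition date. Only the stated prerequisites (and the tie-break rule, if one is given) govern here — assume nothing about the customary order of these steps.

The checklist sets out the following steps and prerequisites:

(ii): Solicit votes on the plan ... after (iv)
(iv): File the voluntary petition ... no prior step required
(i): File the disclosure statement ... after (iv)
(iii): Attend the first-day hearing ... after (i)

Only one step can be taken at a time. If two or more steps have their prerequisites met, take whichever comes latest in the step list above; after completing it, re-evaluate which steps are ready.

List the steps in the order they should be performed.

(iv) is the only step with nothing outstanding, so it goes first.
Now (i) and (ii) have their prerequisites met. (i) is listed later, so (i) next.
(iii) and (ii) are both available; (iii) is listed later → (iii).
(ii) needed (iv), now all done → (ii).

(iv) → (i) → (iii) → (ii)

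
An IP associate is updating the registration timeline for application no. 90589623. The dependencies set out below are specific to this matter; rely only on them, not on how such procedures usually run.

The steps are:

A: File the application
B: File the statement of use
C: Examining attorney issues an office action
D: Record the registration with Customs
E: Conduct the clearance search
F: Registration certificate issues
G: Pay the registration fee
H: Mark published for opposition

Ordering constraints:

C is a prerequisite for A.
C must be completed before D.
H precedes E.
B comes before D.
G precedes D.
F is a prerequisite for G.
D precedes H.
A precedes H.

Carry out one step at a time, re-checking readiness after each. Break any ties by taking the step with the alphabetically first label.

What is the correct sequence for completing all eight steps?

B, C and F have no prerequisites; B has the earlier label, so B is first.
Now C and F have their prerequisites met. C has the earlier label, so C next.
A and F are both available; A has the earlier label → A.
Next only F has its prerequisites met → F.
That leaves G as the only ready step → G.
Next only D has its prerequisites met → D.
H needed A and D, now all done → H.
E is the only step now ready → E.

B, C, A, F, G, D, H, E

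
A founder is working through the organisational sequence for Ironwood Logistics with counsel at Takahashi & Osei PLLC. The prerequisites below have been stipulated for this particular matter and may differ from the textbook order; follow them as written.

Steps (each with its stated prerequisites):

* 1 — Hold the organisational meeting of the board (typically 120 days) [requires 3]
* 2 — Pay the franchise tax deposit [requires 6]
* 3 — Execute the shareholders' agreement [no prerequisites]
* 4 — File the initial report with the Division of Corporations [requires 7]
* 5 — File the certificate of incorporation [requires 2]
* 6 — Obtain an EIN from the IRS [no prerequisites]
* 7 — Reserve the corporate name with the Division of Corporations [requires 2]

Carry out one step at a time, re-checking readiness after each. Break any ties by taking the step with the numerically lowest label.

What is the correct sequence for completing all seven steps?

3, 1, 6, 2, 5, 7, 4

3 and 6 have no prerequisites; 3 has the earlier label, so 3 is first.
1 and 6 are both available; 1 has the earlier label → 1.
Next only 6 has its prerequisites met → 6.
That leaves 2 as the only ready step → 2.
5 and 7 are both available; 5 has the earlier label → 5.
7 needed 2, now all done → 7.
4 is the only step now ready → 4.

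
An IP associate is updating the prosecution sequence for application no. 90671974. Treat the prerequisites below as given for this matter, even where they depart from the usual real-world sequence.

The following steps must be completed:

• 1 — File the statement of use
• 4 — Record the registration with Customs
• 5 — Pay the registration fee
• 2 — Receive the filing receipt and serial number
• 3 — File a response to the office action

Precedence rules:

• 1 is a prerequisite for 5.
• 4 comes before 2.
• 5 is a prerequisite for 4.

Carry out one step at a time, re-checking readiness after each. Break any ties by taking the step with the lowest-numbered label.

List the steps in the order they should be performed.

1 → 3 → 5 → 4 → 2

Nothing is required for 1 and 3. 1 has the earlier label → 1 first.
5 now also ready, so the ready set is {3, 5}; 3 has the earlier label → 3.
5 is the only step now ready → 5.
4 needed 5, now all done → 4.
2 is the only step now ready → 2.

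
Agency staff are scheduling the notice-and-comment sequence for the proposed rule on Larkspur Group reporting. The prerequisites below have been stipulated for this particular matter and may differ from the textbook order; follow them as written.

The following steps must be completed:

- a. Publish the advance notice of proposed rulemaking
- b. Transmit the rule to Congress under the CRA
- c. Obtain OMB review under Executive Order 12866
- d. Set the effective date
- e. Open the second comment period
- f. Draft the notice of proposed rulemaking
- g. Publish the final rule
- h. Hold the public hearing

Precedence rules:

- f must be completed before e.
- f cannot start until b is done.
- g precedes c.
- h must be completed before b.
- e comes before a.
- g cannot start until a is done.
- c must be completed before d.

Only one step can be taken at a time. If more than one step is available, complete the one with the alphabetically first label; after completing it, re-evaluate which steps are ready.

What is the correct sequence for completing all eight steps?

h has no prerequisites → h first.
Next only b has its prerequisites met → b.
That leaves f as the only ready step → f.
That leaves e as the only ready step → e.
a needed e, now all done → a.
That leaves g as the only ready step → g.
c needed g, now all done → c.
d needed c, now all done → d.

h b f e a g c d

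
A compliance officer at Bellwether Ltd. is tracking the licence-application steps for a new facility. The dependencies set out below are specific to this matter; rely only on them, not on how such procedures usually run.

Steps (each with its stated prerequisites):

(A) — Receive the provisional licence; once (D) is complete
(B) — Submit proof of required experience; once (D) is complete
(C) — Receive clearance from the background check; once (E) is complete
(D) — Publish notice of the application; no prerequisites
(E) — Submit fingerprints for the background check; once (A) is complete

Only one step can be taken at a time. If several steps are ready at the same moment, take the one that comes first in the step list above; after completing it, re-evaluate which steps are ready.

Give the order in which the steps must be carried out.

(D) is the only step with nothing outstanding, so it goes first.
Ready: (A) and (B). (A) is listed earlier → (A).
(E) now also ready, so the ready set is {(B), (E)}; (B) is listed earlier → (B).
That leaves (E) as the only ready step → (E).
(C) is the only step now ready → (C).

(D), (A), (B), (E), (C)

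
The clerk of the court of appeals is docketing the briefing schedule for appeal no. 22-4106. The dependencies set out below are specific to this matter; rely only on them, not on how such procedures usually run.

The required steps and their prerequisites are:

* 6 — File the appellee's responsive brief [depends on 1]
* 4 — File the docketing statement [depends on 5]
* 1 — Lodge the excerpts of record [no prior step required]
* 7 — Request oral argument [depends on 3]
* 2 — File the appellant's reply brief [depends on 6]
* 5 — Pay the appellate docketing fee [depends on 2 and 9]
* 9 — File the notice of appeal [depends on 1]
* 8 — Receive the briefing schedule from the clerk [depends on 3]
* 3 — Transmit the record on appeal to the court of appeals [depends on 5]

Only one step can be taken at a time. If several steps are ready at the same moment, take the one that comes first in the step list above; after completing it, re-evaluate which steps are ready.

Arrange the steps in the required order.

1 → 6 → 2 → 9 → 5 → 4 → 3 → 7 → 8

1 has no prerequisites → 1 first.
Now 6 and 9 have their prerequisites met. 6 is listed earlier, so 6 next.
Now 2 and 9 have their prerequisites met. 2 is listed earlier, so 2 next.
Next only 9 has its prerequisites met → 9.
5 needed 2 and 9, now all done → 5.
Now 4 and 3 have their prerequisites met. 4 is listed earlier, so 4 next.
That leaves 3 as the only ready step → 3.
Ready: 7 and 8. 7 is listed earlier → 7.
Next only 8 has its prerequisites met → 8.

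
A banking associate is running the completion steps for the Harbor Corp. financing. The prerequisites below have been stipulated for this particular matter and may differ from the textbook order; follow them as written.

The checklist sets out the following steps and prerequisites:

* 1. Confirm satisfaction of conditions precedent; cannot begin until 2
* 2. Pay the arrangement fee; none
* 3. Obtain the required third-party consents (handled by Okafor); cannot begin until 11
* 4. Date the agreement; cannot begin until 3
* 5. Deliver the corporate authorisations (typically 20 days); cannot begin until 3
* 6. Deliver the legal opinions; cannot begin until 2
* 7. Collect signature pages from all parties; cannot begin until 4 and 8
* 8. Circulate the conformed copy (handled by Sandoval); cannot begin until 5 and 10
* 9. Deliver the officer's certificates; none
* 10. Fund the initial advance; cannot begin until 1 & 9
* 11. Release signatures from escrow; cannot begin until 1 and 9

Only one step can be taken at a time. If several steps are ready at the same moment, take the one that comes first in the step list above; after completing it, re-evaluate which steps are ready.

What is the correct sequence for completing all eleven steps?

Nothing is required for 2 and 9. 2 is listed earlier → 2 first.
1 and 6 now also ready, so the ready set is {1, 6, 9}; 1 is listed earlier → 1.
6 and 9 are both available; 6 is listed earlier → 6.
That leaves 9 as the only ready step → 9.
10 and 11 are both available; 10 is listed earlier → 10.
11 needed 1 and 9, now all done → 11.
3 needed 11, now all done → 3.
Now 4 and 5 have their prerequisites met. 4 is listed earlier, so 4 next.
Next only 5 has its prerequisites met → 5.
8 is the only step now ready → 8.
That leaves 7 as the only ready step → 7.

2, 1, 6, 9, 10, 11, 3, 4, 5, 8, 7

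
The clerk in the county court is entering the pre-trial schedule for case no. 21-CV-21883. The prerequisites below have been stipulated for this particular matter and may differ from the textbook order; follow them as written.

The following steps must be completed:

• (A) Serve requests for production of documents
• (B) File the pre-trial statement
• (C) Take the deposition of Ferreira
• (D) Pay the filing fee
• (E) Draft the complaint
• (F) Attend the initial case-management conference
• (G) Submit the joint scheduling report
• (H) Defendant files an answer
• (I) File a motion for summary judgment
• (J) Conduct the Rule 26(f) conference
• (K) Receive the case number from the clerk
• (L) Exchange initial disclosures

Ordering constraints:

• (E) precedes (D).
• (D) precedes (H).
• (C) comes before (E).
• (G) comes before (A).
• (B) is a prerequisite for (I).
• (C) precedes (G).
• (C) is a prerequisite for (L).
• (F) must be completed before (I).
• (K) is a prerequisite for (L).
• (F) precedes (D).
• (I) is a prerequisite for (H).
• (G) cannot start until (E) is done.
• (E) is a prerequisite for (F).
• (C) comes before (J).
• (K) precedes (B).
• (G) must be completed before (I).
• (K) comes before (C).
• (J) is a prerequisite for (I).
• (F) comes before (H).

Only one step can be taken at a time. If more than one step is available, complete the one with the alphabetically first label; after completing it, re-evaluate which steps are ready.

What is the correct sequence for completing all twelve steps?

(K), (B), (C), (E), (F), (D), (G), (A), (J), (I), (H), (L)

Only (K) has no prerequisites, so it is first.
(B) and (C) are both available; (B) has the earlier label → (B).
(C) needed (K), now all done → (C).
Ready: (E), (J) and (L). (E) has the earlier label → (E).
(F) and (G) now also ready, so the ready set is {(F), (G), (J), (L)}; (F) has the earlier label → (F).
(D) now also ready, so the ready set is {(D), (G), (J), (L)}; (D) has the earlier label → (D).
(G), (J) and (L) are all available; (G) has the earlier label → (G).
(A) now also ready, so the ready set is {(A), (J), (L)}; (A) has the earlier label → (A).
Ready: (J) and (L). (J) has the earlier label → (J).
Now (I) and (L) have their prerequisites met. (I) has the earlier label, so (I) next.
(H) and (L) are both available; (H) has the earlier label → (H).
Next only (L) has its prerequisites met → (L).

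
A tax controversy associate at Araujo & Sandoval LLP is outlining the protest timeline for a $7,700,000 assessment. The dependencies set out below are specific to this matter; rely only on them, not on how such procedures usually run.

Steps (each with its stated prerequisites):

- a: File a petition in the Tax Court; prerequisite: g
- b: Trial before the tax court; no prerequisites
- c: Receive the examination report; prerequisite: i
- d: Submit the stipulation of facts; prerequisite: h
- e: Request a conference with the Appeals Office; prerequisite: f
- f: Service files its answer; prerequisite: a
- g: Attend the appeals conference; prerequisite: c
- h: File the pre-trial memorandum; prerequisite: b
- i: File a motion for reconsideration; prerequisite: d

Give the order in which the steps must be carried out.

b h d i c g a f e

b has no prerequisites → b first.
Next only h has its prerequisites met → h.
d needed h, now all done → d.
i needed d, now all done → i.
That leaves c as the only ready step → c.
g is the only step now ready → g.
a is the only step now ready → a.
That leaves f as the only ready step → f.
e needed f, now all done → e.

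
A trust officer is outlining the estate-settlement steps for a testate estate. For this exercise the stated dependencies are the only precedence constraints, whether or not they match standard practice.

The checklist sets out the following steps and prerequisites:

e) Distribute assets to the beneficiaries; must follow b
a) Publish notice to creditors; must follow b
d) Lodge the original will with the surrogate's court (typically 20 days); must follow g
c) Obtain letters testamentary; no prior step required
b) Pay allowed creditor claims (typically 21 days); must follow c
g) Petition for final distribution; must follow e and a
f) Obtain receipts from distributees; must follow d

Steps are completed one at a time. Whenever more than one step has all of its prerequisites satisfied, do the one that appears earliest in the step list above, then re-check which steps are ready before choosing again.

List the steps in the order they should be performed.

Only c has no prerequisites, so it is first.
Next only b has its prerequisites met → b.
Ready: e and a. e is listed earlier → e.
a needed b, now all done → a.
g needed e and a, now all done → g.
Next only d has its prerequisites met → d.
Next only f has its prerequisites met → f.

c, b, e, a, g, d, f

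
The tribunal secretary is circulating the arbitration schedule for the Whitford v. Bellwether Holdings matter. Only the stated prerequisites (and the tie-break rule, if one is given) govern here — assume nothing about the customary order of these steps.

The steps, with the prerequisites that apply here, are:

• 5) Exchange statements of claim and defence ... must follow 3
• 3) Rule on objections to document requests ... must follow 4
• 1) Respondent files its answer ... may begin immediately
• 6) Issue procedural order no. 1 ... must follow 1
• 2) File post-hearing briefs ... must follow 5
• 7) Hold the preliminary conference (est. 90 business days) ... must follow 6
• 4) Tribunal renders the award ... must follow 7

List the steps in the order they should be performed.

1, 6, 7, 4, 3, 5, 2

1 is the only step with nothing outstanding, so it goes first.
That leaves 6 as the only ready step → 6.
That leaves 7 as the only ready step → 7.
Next only 4 has its prerequisites met → 4.
3 needed 4, now all done → 3.
Next only 5 has its prerequisites met → 5.
That leaves 2 as the only ready step → 2.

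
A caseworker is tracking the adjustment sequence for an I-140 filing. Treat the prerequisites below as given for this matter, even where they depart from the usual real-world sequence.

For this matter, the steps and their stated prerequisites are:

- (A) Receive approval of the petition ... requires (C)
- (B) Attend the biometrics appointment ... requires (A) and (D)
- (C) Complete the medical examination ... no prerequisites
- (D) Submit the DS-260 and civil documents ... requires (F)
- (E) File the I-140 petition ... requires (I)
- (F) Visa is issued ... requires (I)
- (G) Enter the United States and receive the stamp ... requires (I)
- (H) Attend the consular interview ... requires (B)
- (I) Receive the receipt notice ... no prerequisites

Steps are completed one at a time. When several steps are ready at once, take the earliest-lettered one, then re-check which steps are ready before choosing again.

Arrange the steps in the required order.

(C), (A), (I), (E), (F), (D), (B), (G), (H)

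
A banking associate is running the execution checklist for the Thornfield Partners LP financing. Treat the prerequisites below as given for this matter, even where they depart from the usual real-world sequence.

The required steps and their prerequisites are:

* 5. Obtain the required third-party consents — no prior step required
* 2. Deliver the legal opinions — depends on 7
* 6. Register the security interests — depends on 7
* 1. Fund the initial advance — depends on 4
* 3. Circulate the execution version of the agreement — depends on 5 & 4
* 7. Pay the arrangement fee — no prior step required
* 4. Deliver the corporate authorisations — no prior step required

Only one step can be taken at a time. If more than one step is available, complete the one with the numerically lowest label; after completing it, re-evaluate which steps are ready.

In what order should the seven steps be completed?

4, 5 and 7 have no prerequisites; 4 has the earlier label, so 4 is first.
1 now also ready, so the ready set is {1, 5, 7}; 1 has the earlier label → 1.
5 and 7 are both available; 5 has the earlier label → 5.
Now 3 and 7 have their prerequisites met. 3 has the earlier label, so 3 next.
That leaves 7 as the only ready step → 7.
Now 2 and 6 have their prerequisites met. 2 has the earlier label, so 2 next.
6 needed 7, now all done → 6.

4, 1, 5, 3, 7, 2, 6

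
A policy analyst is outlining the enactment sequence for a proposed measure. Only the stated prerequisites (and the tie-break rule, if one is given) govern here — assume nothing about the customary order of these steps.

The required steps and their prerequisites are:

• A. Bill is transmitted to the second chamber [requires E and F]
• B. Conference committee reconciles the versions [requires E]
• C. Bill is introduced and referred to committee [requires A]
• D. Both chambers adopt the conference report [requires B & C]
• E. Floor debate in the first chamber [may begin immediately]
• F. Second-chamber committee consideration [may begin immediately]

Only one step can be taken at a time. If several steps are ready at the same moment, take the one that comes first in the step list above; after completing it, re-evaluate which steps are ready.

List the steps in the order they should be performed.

E, B, F, A, C, D

Nothing is required for E and F. E is listed earlier → E first.
Ready: B and F. B is listed earlier → B.
That leaves F as the only ready step → F.
A needed E and F, now all done → A.
C needed A, now all done → C.
D needed B and C, now all done → D.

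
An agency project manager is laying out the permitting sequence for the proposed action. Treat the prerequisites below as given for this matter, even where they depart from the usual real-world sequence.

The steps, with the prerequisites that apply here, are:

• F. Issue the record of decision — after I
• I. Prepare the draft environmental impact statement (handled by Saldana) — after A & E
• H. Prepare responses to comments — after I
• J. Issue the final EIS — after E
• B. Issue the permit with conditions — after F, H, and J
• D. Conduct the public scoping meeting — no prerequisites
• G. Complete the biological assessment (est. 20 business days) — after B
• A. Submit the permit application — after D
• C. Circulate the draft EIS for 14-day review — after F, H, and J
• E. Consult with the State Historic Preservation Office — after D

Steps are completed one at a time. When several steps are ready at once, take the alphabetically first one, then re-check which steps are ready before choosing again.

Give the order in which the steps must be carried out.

D A E I F H J B C G

D is the only step with nothing outstanding, so it goes first.
A and E are both available; A has the earlier label → A.
E needed D, now all done → E.
Ready: I and J. I has the earlier label → I.
F and H now also ready, so the ready set is {F, H, J}; F has the earlier label → F.
H and J are both available; H has the earlier label → H.
J needed E, now all done → J.
B and C are both available; B has the earlier label → B.
C and G are both available; C has the earlier label → C.
G needed B, now all done → G.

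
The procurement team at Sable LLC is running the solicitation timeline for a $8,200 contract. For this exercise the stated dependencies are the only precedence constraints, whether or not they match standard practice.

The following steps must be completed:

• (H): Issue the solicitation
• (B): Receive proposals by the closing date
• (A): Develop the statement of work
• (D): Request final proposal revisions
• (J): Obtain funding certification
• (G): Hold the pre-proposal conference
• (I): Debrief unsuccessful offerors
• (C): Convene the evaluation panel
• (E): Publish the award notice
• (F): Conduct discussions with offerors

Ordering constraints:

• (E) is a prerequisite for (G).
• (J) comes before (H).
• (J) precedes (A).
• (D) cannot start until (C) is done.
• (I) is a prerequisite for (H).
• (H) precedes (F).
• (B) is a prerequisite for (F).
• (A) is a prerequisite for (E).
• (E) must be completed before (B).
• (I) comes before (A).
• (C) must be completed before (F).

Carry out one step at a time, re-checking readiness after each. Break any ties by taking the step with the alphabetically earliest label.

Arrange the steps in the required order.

(C) → (D) → (I) → (J) → (A) → (E) → (B) → (G) → (H) → (F)

(C), (I) and (J) have no prerequisites; (C) has the earlier label, so (C) is first.
Ready: (D), (I) and (J). (D) has the earlier label → (D).
(I) and (J) are both available; (I) has the earlier label → (I).
Next only (J) has its prerequisites met → (J).
Ready: (A) and (H). (A) has the earlier label → (A).
(E) now also ready, so the ready set is {(E), (H)}; (E) has the earlier label → (E).
(B) and (G) now also ready, so the ready set is {(B), (G), (H)}; (B) has the earlier label → (B).
Ready: (G) and (H). (G) has the earlier label → (G).
That leaves (H) as the only ready step → (H).
(F) needed (B), (C) and (H), now all done → (F).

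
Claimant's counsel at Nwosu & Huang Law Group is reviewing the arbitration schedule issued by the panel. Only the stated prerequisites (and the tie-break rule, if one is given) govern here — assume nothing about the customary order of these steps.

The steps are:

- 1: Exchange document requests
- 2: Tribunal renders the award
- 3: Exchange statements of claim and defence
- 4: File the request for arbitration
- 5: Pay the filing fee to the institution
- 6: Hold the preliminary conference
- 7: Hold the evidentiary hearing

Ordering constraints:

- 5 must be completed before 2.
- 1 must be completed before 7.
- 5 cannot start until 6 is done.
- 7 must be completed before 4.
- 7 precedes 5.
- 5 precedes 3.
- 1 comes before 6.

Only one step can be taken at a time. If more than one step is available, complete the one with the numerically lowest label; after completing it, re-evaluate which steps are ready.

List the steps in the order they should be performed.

1 is the only step with nothing outstanding, so it goes first.
Now 6 and 7 have their prerequisites met. 6 has the earlier label, so 6 next.
That leaves 7 as the only ready step → 7.
Ready: 4 and 5. 4 has the earlier label → 4.
5 needed 6 and 7, now all done → 5.
Now 2 and 3 have their prerequisites met. 2 has the earlier label, so 2 next.
3 needed 5, now all done → 3.

1, 6, 7, 4, 5, 2, 3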